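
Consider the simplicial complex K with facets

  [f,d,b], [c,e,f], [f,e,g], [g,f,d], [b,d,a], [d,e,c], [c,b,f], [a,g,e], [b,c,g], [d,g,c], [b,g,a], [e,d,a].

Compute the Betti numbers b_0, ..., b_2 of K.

K has 7 vertices, 18 edges, 12 triangles.
rank ∂_0 = 0, rank ∂_1 = 6 ⇒ b_0 = 7 − 0 − 6 = 1; all invariant factors of ∂_1 are 1 so no torsion. So H_0 ≅ Z.
rank ∂_1 = 6, rank ∂_2 = 12 ⇒ b_1 = 18 − 6 − 12 = 0; ∂_2 has invariant factor(s) [2] giving torsion. So H_1 ≅ Z/2.
rank ∂_2 = 12, rank ∂_3 = 0 ⇒ b_2 = 12 − 12 − 0 = 0. So H_2 ≅ 0.

b_0 = 1, b_1 = 0, b_2 = 0.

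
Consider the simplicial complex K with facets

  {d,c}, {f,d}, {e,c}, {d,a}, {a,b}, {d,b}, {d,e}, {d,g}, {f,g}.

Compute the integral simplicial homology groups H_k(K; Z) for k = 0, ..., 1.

H_0 = Z,  H_1 = Z^3.

Take the total order a < b < c < d < e < f < g on the vertex set. Then K (dimension 1) consists of the simplices:

  0-simplices (7): a, b, c, d, e, f, g
  1-simplices (9): ab, ad, bd, cd, ce, de, df, dg, fg

giving chain groups C_0 ≅ Z^7, C_1 ≅ Z^9.

The boundary map ∂_1: C_1 → C_0 maps an edge to its endpoints' difference, ∂[p,q] = q − p.
The 7×9 boundary matrix has rank 6 and Smith normal form diag(1,1,1,1,1,1).

Now H_k = ker ∂_k / im ∂_{k+1}, so:

  H_0: rank C_0 − rank ∂_1 = 7 − 6 = 1, and the invariant factors of ∂_1 are all 1, so H_0 ≅ Z.
  H_1: rank ker ∂_1 − rank ∂_2 = (9 − 6) − 0 = 3, and there is no ∂_2, so H_1 ≅ Z^3.

As a check, the Euler characteristic is 7 − 9 = -2, which agrees with 1 − 3 = -2.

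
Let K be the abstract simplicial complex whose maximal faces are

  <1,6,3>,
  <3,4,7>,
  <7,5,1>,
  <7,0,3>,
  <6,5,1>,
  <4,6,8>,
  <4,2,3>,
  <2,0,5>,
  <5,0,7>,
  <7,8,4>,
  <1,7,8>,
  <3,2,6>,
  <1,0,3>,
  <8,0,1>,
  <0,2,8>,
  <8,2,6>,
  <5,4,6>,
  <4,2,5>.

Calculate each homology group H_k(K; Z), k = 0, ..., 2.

K has 9 vertices, 27 edges, 18 triangles.
rank ∂_0 = 0, rank ∂_1 = 8 ⇒ b_0 = 9 − 0 − 8 = 1; all invariant factors of ∂_1 are 1 so no torsion. So H_0 = Z.
rank ∂_1 = 8, rank ∂_2 = 18 ⇒ b_1 = 27 − 8 − 18 = 1; ∂_2 has invariant factor(s) [2] giving torsion. So H_1 = Z ⊕ Z/2Z.
rank ∂_2 = 18, rank ∂_3 = 0 ⇒ b_2 = 18 − 18 − 0 = 0. So H_2 = 0.

H_0 = Z,  H_1 = Z ⊕ Z/2Z,  H_2 = 0.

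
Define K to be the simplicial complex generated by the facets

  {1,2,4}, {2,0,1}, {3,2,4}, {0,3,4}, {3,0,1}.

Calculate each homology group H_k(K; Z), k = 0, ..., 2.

H_0 = Z,  H_1 = Z,  H_2 = 0.

Order the vertices as 0 < 1 < 2 < 3 < 4. Listing each simplex with vertices in this order, K has dimension 2 with simplices:

  0-simplices (5): [0], [1], [2], [3], [4]
  1-simplices (10): [0,1], [0,2], [0,3], [0,4], [1,2], [1,3], [1,4], [2,3], [2,4], [3,4]
  2-simplices (5): [0,1,2], [0,1,3], [0,3,4], [1,2,4], [2,3,4]

so the chain groups are C_0 ≅ Z^5, C_1 ≅ Z^10, C_2 ≅ Z^5.

The boundary map ∂_1: C_1 → C_0 is given by ∂[p,q] = [q] − [p]. For instance
  ∂[1,4] = [4] − [1].
The 5×10 boundary matrix has rank 4 and Smith normal form diag(1,1,1,1).

Boundary ∂_2: C_2 → C_1 acts by ∂[p,q,r] = [q,r] − [p,r] + [p,q]. For instance
  ∂[2,3,4] = [3,4] − [2,4] + [2,3],
  ∂[0,1,3] = [1,3] − [0,3] + [0,1].
The 10×5 boundary matrix has rank 5 and Smith normal form diag(1,1,1,1,1).

Now H_k = ker ∂_k / im ∂_{k+1}, so:

  H_0: rank C_0 − rank ∂_1 = 5 − 4 = 1, and the invariant factors of ∂_1 are all 1, so H_0 ≅ Z.
  H_1: rank ker ∂_1 − rank ∂_2 = (10 − 4) − 5 = 1, and the invariant factors of ∂_2 are all 1, so H_1 ≅ Z.
  H_2: rank ker ∂_2 − rank ∂_3 = (5 − 5) − 0 = 0, and there is no ∂_3, so H_2 ≅ 0.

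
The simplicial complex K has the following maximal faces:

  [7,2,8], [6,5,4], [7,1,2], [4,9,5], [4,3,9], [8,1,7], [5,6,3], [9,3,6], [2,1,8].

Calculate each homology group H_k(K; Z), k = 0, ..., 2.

Order the vertices as 1 < 2 < 3 < 4 < 5 < 6 < 7 < 8 < 9. Listing each simplex with vertices in this order, K has dimension 2 with simplices:

  0-simplices (9): [1], [2], [3], [4], [5], [6], [7], [8], [9]
  1-simplices (16): [1,2], [1,7], [1,8], [2,7], [2,8], [3,4], [3,5], [3,6], [3,9], [4,5], [4,6], [4,9], [5,6], [5,9], [6,9], [7,8]
  2-simplices (9): [1,2,7], [1,2,8], [1,7,8], [2,7,8], [3,4,9], [3,5,6], [3,6,9], [4,5,6], [4,5,9]

giving chain groups C_0 ≅ Z^9, C_1 ≅ Z^16, C_2 ≅ Z^9.

∂_1: C_1 → C_0 maps an edge to its endpoints' difference, ∂[p,q] = q − p.
As a 9×16 matrix over Z this has rank 7, with invariant factors (1,1,1,1,1,1,1).

Boundary ∂_2: C_2 → C_1 acts by ∂[p,q,r] = [q,r] − [p,r] + [p,q]. For instance
  ∂[1,2,7] = [2,7] − [1,7] + [1,2],
  ∂[3,4,9] = [4,9] − [3,9] + [3,4].
The 16×9 boundary matrix has rank 8 and Smith normal form diag(1,1,1,1,1,1,1,1).

Reading off H_k = ker ∂_k / im ∂_{k+1}:

  H_0: rank C_0 − rank ∂_1 = 9 − 7 = 2, and the invariant factors of ∂_1 are all 1, so H_0 = Z^2.
  H_1: rank ker ∂_1 − rank ∂_2 = (16 − 7) − 8 = 1, and the invariant factors of ∂_2 are all 1, so H_1 = Z.
  H_2: rank ker ∂_2 − rank ∂_3 = (9 − 8) − 0 = 1, and there is no ∂_3, so H_2 = Z.

As a check, the Euler characteristic is 9 − 16 + 9 = 2, which agrees with 2 − 1 + 1 = 2.
(K is a triangulation of the disjoint union of the Möbius band and the 2-sphere S^2.)

H_0 = Z^2,  H_1 = Z,  H_2 = Z.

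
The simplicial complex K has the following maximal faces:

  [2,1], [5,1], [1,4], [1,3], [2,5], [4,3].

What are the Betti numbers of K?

b_0 = 1, b_1 = 2.

Order the vertices as 1 < 2 < 3 < 4 < 5. Listing each simplex with vertices in this order, K has dimension 1 with simplices:

  0-simplices (5): [1], [2], [3], [4], [5]
  1-simplices (6): [1,2], [1,3], [1,4], [1,5], [2,5], [3,4]

Hence C_0 ≅ Z^5, C_1 ≅ Z^6.

∂_1: C_1 → C_0 maps an edge to its endpoints' difference, ∂[p,q] = q − p.
The resulting 5×6 matrix has rank 4, and its Smith normal form has invariant factors (1,1,1,1).

Reading off H_k = ker ∂_k / im ∂_{k+1}:

  H_0: rank C_0 − rank ∂_1 = 5 − 4 = 1, and the invariant factors of ∂_1 are all 1, so H_0 ≅ Z.
  H_1: rank ker ∂_1 − rank ∂_2 = (6 − 4) − 0 = 2, and there is no ∂_2, so H_1 ≅ Z^2.

As a check, the Euler characteristic is 5 − 6 = -1, which agrees with 1 − 2 = -1.
(K is a triangulation of a wedge of 2 circles.)

Hence the Betti numbers are b_0 = 1, b_1 = 2.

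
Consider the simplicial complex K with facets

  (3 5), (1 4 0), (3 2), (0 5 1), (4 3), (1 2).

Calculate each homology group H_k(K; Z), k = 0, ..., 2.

K has 6 vertices, 9 edges, 2 triangles.
rank ∂_0 = 0, rank ∂_1 = 5 ⇒ b_0 = 6 − 0 − 5 = 1; all invariant factors of ∂_1 are 1 so no torsion. So H_0 = Z.
rank ∂_1 = 5, rank ∂_2 = 2 ⇒ b_1 = 9 − 5 − 2 = 2; all invariant factors of ∂_2 are 1 so no torsion. So H_1 = Z^2.
rank ∂_2 = 2, rank ∂_3 = 0 ⇒ b_2 = 2 − 2 − 0 = 0. So H_2 = 0.

H_0 = Z,  H_1 = Z^2,  H_2 = 0.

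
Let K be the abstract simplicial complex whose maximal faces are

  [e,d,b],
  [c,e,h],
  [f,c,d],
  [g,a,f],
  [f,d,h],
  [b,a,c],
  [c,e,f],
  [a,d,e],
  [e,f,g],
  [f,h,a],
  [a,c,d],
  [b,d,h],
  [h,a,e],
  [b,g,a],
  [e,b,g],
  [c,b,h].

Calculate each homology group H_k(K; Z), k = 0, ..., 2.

Fix the vertex order a < b < c < d < e < f < g < h and write every simplex with vertices in increasing order. Then dim K = 2 and the simplices of K are:

  0-simplices (8): a, b, c, d, e, f, g, h
  1-simplices (24): ab, ac, ad, ae, af, ag, ah, bc, bd, be, bg, bh, cd, ce, cf, ch, de, df, dh, ef, eg, eh, fg, fh
  2-simplices (16): abc, abg, acd, ade, aeh, afg, afh, bch, bde, bdh, beg, cdf, cef, ceh, dfh, efg

so the chain groups are C_0 ≅ Z^8, C_1 ≅ Z^24, C_2 ≅ Z^16.

Boundary ∂_1: C_1 → C_0 sends each edge [p,q] (with p < q) to q − p. For instance
  ∂bg = g − b.
This gives a 8×24 integer matrix of rank 7; reducing to Smith normal form yields diagonal entries (1,1,1,1,1,1,1).

The boundary map ∂_2: C_2 → C_1 maps a triangle to the signed sum of its edges. For instance
  ∂cdf = df − cf + cd,
  ∂beg = eg − bg + be.
This gives a 24×16 integer matrix of rank 15; reducing to Smith normal form yields diagonal entries (1,1,1,1,1,1,1,1,1,1,1,1,1,1,1).

Computing H_k = (kernel of ∂_k) / (image of ∂_{k+1}):

  H_0: rank C_0 − rank ∂_1 = 8 − 7 = 1, and the invariant factors of ∂_1 are all 1, so H_0 ≅ Z.
  H_1: rank ker ∂_1 − rank ∂_2 = (24 − 7) − 15 = 2, and the invariant factors of ∂_2 are all 1, so H_1 ≅ Z^2.
  H_2: rank ker ∂_2 − rank ∂_3 = (16 − 15) − 0 = 1, and there is no ∂_3, so H_2 ≅ Z.

As a check, the Euler characteristic is 8 − 24 + 16 = 0, which agrees with 1 − 2 + 1 = 0.
(K is a triangulation of the torus T^2.)

H_0 = Z,  H_1 = Z^2,  H_2 = Z.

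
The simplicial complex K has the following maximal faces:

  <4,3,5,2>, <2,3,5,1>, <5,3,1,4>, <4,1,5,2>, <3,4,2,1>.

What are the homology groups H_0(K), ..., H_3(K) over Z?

H_0 = Z,  H_1 = 0,  H_2 = 0,  H_3 = Z.

Take the total order 1 < 2 < 3 < 4 < 5 on the vertex set. Then K (dimension 3) consists of the simplices:

  0-simplices (5): [1], [2], [3], [4], [5]
  1-simplices (10): [1,2], [1,3], [1,4], [1,5], [2,3], [2,4], [2,5], [3,4], [3,5], [4,5]
  2-simplices (10): [1,2,3], [1,2,4], [1,2,5], [1,3,4], [1,3,5], [1,4,5], [2,3,4], [2,3,5], [2,4,5], [3,4,5]
  3-simplices (5): [1,2,3,4], [1,2,3,5], [1,2,4,5], [1,3,4,5], [2,3,4,5]

Hence C_0 ≅ Z^5, C_1 ≅ Z^10, C_2 ≅ Z^10, C_3 ≅ Z^5.

Boundary ∂_1: C_1 → C_0 maps an edge to its endpoints' difference, ∂[p,q] = q − p. For instance
  ∂[2,4] = [4] − [2].
This gives a 5×10 integer matrix of rank 4; reducing to Smith normal form yields diagonal entries (1,1,1,1).

∂_2: C_2 → C_1 maps a triangle to the signed sum of its edges. For instance
  ∂[3,4,5] = [4,5] − [3,5] + [3,4],
  ∂[1,2,5] = [2,5] − [1,5] + [1,2].
This gives a 10×10 integer matrix of rank 6; reducing to Smith normal form yields diagonal entries (1,1,1,1,1,1).

The boundary map ∂_3: C_3 → C_2 sends each 3-simplex σ to the alternating sum Σ_i (−1)^i (σ with its i-th vertex removed). For instance
  ∂[1,2,4,5] = [2,4,5] − [1,4,5] + [1,2,5] − [1,2,4],
  ∂[1,2,3,4] = [2,3,4] − [1,3,4] + [1,2,4] − [1,2,3].
As a 10×5 matrix over Z this has rank 4, with invariant factors (1,1,1,1).

Reading off H_k = ker ∂_k / im ∂_{k+1}:

  H_0: rank C_0 − rank ∂_1 = 5 − 4 = 1, and the invariant factors of ∂_1 are all 1, so H_0 ≅ Z.
  H_1: rank ker ∂_1 − rank ∂_2 = (10 − 4) − 6 = 0, and the invariant factors of ∂_2 are all 1, so H_1 ≅ 0.
  H_2: rank ker ∂_2 − rank ∂_3 = (10 − 6) − 4 = 0, and the invariant factors of ∂_3 are all 1, so H_2 ≅ 0.
  H_3: rank ker ∂_3 − rank ∂_4 = (5 − 4) − 0 = 1, and there is no ∂_4, so H_3 ≅ Z.

(K is a triangulation of the 3-sphere S^3.)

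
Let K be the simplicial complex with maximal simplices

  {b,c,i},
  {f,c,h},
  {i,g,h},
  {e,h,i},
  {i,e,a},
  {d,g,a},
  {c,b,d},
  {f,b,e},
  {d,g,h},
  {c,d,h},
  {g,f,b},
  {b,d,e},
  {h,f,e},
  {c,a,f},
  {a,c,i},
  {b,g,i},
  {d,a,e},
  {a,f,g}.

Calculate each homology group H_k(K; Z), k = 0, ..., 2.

H_0 = Z,  H_1 = Z^2,  H_2 = Z.

Order the vertices as a < b < c < d < e < f < g < h < i. Listing each simplex with vertices in this order, K has dimension 2 with simplices:

  0-simplices (9): a, b, c, d, e, f, g, h, i
  1-simplices (27): ac, ad, ae, af, ag, ai, bc, bd, be, bf, bg, bi, cd, cf, ch, ci, de, dg, dh, ef, eh, ei, fg, fh, gh, gi, hi
  2-simplices (18): acf, aci, ade, adg, aei, afg, bcd, bci, bde, bef, bfg, bgi, cdh, cfh, dgh, efh, ehi, ghi

Hence C_0 ≅ Z^9, C_1 ≅ Z^27, C_2 ≅ Z^18.

The boundary map ∂_1: C_1 → C_0 sends each edge [p,q] (with p < q) to q − p. For instance
  ∂hi = i − h.
The resulting 9×27 matrix has rank 8, and its Smith normal form has invariant factors (1,1,1,1,1,1,1,1).

The boundary map ∂_2: C_2 → C_1 acts by ∂[p,q,r] = [q,r] − [p,r] + [p,q]. For instance
  ∂bde = de − be + bd,
  ∂acf = cf − af + ac.
This gives a 27×18 integer matrix of rank 17; reducing to Smith normal form yields diagonal entries (1,1,1,1,1,1,1,1,1,1,1,1,1,1,1,1,1).

Reading off H_k = ker ∂_k / im ∂_{k+1}:

  H_0: rank C_0 − rank ∂_1 = 9 − 8 = 1, and the invariant factors of ∂_1 are all 1, so H_0 = Z.
  H_1: rank ker ∂_1 − rank ∂_2 = (27 − 8) − 17 = 2, and the invariant factors of ∂_2 are all 1, so H_1 = Z^2.
  H_2: rank ker ∂_2 − rank ∂_3 = (18 − 17) − 0 = 1, and there is no ∂_3, so H_2 = Z.

As a check, the Euler characteristic is 9 − 27 + 18 = 0, which agrees with 1 − 2 + 1 = 0.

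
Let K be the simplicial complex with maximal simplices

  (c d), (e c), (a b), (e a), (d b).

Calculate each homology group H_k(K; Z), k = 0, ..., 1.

Order the vertices as a < b < c < d < e. Listing each simplex with vertices in this order, K has dimension 1 with simplices:

  0-simplices (5): a, b, c, d, e
  1-simplices (5): ab, ae, bd, cd, ce

giving chain groups C_0 ≅ Z^5, C_1 ≅ Z^5.

The boundary map ∂_1: C_1 → C_0 is given by ∂[p,q] = [q] − [p]. For instance
  ∂ce = e − c.
The resulting 5×5 matrix has rank 4, and its Smith normal form has invariant factors (1,1,1,1).

Computing H_k = (kernel of ∂_k) / (image of ∂_{k+1}):

  H_0: rank C_0 − rank ∂_1 = 5 − 4 = 1, and the invariant factors of ∂_1 are all 1, so H_0 ≅ Z.
  H_1: rank ker ∂_1 − rank ∂_2 = (5 − 4) − 0 = 1, and there is no ∂_2, so H_1 ≅ Z.

H_0 ≅ Z,  H_1 ≅ Z.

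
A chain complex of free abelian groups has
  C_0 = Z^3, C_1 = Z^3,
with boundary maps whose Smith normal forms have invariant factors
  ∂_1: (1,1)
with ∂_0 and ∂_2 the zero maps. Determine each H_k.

H_0: b_0 = 3 − 0 − 2 = 1; torsion from ∂_1 factors > 1: none. So H_0 ≅ Z.
H_1: b_1 = 3 − 2 − 0 = 1; torsion from ∂_2 factors > 1: none. So H_1 ≅ Z.

H_0 ≅ Z,  H_1 ≅ Z.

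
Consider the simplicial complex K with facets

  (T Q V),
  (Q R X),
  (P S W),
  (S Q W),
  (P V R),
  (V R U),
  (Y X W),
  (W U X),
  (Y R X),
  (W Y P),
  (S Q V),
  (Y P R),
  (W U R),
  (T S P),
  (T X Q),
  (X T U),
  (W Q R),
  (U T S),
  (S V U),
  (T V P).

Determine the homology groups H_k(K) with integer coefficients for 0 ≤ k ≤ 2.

H_0 = Z,  H_1 = Z ⊕ Z_2,  H_2 = 0.

Fix the vertex order P < Q < R < S < T < U < V < W < X < Y and write every simplex with vertices in increasing order. Then dim K = 2 and the simplices of K are:

  0-simplices (10): P, Q, R, S, T, U, V, W, X, Y
  1-simplices (30): PR, PS, PT, PV, PW, PY, QR, QS, QT, QV, QW, QX, RU, RV, RW, RX, RY, ST, SU, SV, SW, TU, TV, TX, UV, UW, UX, WX, WY, XY
  2-simplices (20): PRV, PRY, PST, PSW, PTV, PWY, QRW, QRX, QSV, QSW, QTV, QTX, RUV, RUW, RXY, STU, SUV, TUX, UWX, WXY

giving chain groups C_0 ≅ Z^10, C_1 ≅ Z^30, C_2 ≅ Z^20.

∂_1: C_1 → C_0 is given by ∂[p,q] = [q] − [p]. For instance
  ∂WY = Y − W.
The resulting 10×30 matrix has rank 9, and its Smith normal form has invariant factors (1,1,1,1,1,1,1,1,1).

Boundary ∂_2: C_2 → C_1 maps a triangle to the signed sum of its edges. For instance
  ∂UWX = WX − UX + UW,
  ∂SUV = UV − SV + SU.
As a 30×20 matrix over Z this has rank 20, with invariant factors (1,1,1,1,1,1,1,1,1,1,1,1,1,1,1,1,1,1,1,2).

From H_k ≅ ker(∂_k) / im(∂_{k+1}) we obtain:

  H_0: rank C_0 − rank ∂_1 = 10 − 9 = 1, and the invariant factors of ∂_1 are all 1, so H_0 = Z.
  H_1: rank ker ∂_1 − rank ∂_2 = (30 − 9) − 20 = 1, and ∂_2 has invariant factor 2 > 1, so H_1 = Z ⊕ Z_2.
  H_2: rank ker ∂_2 − rank ∂_3 = (20 − 20) − 0 = 0, and there is no ∂_3, so H_2 = 0.

As a check, the Euler characteristic is 10 − 30 + 20 = 0, which agrees with 1 − 1 + 0 = 0.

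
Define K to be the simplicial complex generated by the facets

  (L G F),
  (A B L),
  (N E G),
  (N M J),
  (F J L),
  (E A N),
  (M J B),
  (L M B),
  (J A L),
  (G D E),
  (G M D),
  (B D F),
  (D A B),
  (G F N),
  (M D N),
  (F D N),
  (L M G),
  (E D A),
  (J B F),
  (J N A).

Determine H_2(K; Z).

H_2 = 0.

Take the total order A < B < D < E < F < G < J < L < M < N on the vertex set. Then K (dimension 2) consists of the simplices:

  0-simplices (10): A, B, D, E, F, G, J, L, M, N
  1-simplices (30): AB, AD, AE, AJ, AL, AN, BD, BF, BJ, BL, BM, DE, DF, DG, DM, DN, EG, EN, FG, FJ, FL, FN, GL, GM, GN, JL, JM, JN, LM, MN
  2-simplices (20): ABD, ABL, ADE, AEN, AJL, AJN, BDF, BFJ, BJM, BLM, DEG, DFN, DGM, DMN, EGN, FGL, FGN, FJL, GLM, JMN

giving chain groups C_0 ≅ Z^10, C_1 ≅ Z^30, C_2 ≅ Z^20.

∂_1: C_1 → C_0 is given by ∂[p,q] = [q] − [p]. For instance
  ∂BM = M − B.
As a 10×30 matrix over Z this has rank 9, with invariant factors (1,1,1,1,1,1,1,1,1).

Boundary ∂_2: C_2 → C_1 sends each 2-simplex [p,q,r] to [q,r] − [p,r] + [p,q]. For instance
  ∂BJM = JM − BM + BJ,
  ∂FJL = JL − FL + FJ.
This gives a 30×20 integer matrix of rank 20; reducing to Smith normal form yields diagonal entries (1,1,1,1,1,1,1,1,1,1,1,1,1,1,1,1,1,1,1,2).

Reading off H_k = ker ∂_k / im ∂_{k+1}:

  H_2: rank ker ∂_2 − rank ∂_3 = (20 − 20) − 0 = 0, and there is no ∂_3, so H_2 ≅ 0.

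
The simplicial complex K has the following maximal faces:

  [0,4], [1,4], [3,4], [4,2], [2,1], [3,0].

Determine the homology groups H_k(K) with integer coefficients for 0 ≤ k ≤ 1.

H_0 ≅ Z,  H_1 ≅ Z^2.

Order the vertices as 0 < 1 < 2 < 3 < 4. Listing each simplex with vertices in this order, K has dimension 1 with simplices:

  0-simplices (5): [0], [1], [2], [3], [4]
  1-simplices (6): [0,3], [0,4], [1,2], [1,4], [2,4], [3,4]

Hence C_0 ≅ Z^5, C_1 ≅ Z^6.

∂_1: C_1 → C_0 maps an edge to its endpoints' difference, ∂[p,q] = q − p. For instance
  ∂[3,4] = [4] − [3].
As a 5×6 matrix over Z this has rank 4, with invariant factors (1,1,1,1).

Reading off H_k = ker ∂_k / im ∂_{k+1}:

  H_0: rank C_0 − rank ∂_1 = 5 − 4 = 1, and the invariant factors of ∂_1 are all 1, so H_0 = Z.
  H_1: rank ker ∂_1 − rank ∂_2 = (6 − 4) − 0 = 2, and there is no ∂_2, so H_1 = Z^2.

(K is a triangulation of a wedge of 2 circles.)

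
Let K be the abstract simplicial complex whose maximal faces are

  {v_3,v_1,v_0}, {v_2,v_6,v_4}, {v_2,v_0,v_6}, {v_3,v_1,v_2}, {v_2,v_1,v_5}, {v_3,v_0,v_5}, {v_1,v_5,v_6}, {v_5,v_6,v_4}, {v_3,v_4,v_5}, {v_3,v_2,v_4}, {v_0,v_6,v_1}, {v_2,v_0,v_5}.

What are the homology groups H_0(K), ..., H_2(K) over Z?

H_0 = Z,  H_1 = Z/2,  H_2 = 0.

Take the total order v_0 < v_1 < v_2 < v_3 < v_4 < v_5 < v_6 on the vertex set. Then K (dimension 2) consists of the simplices:

  0-simplices (7): [v_0], [v_1], [v_2], [v_3], [v_4], [v_5], [v_6]
  1-simplices (18): (18 of them)
  2-simplices (12): (12 of them)

Hence C_0 ≅ Z^7, C_1 ≅ Z^18, C_2 ≅ Z^12.

The boundary map ∂_1: C_1 → C_0 is given by ∂[p,q] = [q] − [p]. For instance
  ∂[v_0,v_2] = [v_2] − [v_0].
The resulting 7×18 matrix has rank 6, and its Smith normal form has invariant factors (1,1,1,1,1,1).

The boundary map ∂_2: C_2 → C_1 sends each 2-simplex [p,q,r] to [q,r] − [p,r] + [p,q]. For instance
  ∂[v_2,v_3,v_4] = [v_3,v_4] − [v_2,v_4] + [v_2,v_3],
  ∂[v_1,v_2,v_3] = [v_2,v_3] − [v_1,v_3] + [v_1,v_2].
This gives a 18×12 integer matrix of rank 12; reducing to Smith normal form yields diagonal entries (1,1,1,1,1,1,1,1,1,1,1,2).

Now H_k = ker ∂_k / im ∂_{k+1}, so:

  H_0: rank C_0 − rank ∂_1 = 7 − 6 = 1, and the invariant factors of ∂_1 are all 1, so H_0 = Z.
  H_1: rank ker ∂_1 − rank ∂_2 = (18 − 6) − 12 = 0, and ∂_2 has invariant factor 2 > 1, so H_1 = Z/2.
  H_2: rank ker ∂_2 − rank ∂_3 = (12 − 12) − 0 = 0, and there is no ∂_3, so H_2 = 0.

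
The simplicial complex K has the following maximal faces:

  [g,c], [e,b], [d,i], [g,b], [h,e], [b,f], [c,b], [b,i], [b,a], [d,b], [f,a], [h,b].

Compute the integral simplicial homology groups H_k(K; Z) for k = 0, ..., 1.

We work with the vertex ordering a < b < c < d < e < f < g < h < i. The simplices of K, each written with vertices in increasing order, are:

  0-simplices (9): a, b, c, d, e, f, g, h, i
  1-simplices (12): ab, af, bc, bd, be, bf, bg, bh, bi, cg, di, eh

Hence C_0 ≅ Z^9, C_1 ≅ Z^12.

∂_1: C_1 → C_0 maps an edge to its endpoints' difference, ∂[p,q] = q − p.
As a 9×12 matrix over Z this has rank 8, with invariant factors (1,1,1,1,1,1,1,1).

Computing H_k = (kernel of ∂_k) / (image of ∂_{k+1}):

  H_0: rank C_0 − rank ∂_1 = 9 − 8 = 1, and the invariant factors of ∂_1 are all 1, so H_0 = Z.
  H_1: rank ker ∂_1 − rank ∂_2 = (12 − 8) − 0 = 4, and there is no ∂_2, so H_1 = Z^4.

(K is a triangulation of a wedge of 4 circles.)

H_0 = Z,  H_1 = Z^4.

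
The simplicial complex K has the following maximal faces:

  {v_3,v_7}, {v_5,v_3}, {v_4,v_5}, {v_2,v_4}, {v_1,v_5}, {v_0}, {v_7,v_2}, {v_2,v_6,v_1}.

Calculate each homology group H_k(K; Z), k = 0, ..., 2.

We work with the vertex ordering v_0 < v_1 < v_2 < v_3 < v_4 < v_5 < v_6 < v_7. The simplices of K, each written with vertices in increasing order, are:

  0-simplices (8): [v_0], [v_1], [v_2], [v_3], [v_4], [v_5], [v_6], [v_7]
  1-simplices (9): [v_1,v_2], [v_1,v_5], [v_1,v_6], [v_2,v_4], [v_2,v_6], [v_2,v_7], [v_3,v_5], [v_3,v_7], [v_4,v_5]
  2-simplices (1): [v_1,v_2,v_6]

Hence C_0 ≅ Z^8, C_1 ≅ Z^9, C_2 ≅ Z^1.

Boundary ∂_1: C_1 → C_0 is given by ∂[p,q] = [q] − [p].
The resulting 8×9 matrix has rank 6, and its Smith normal form has invariant factors (1,1,1,1,1,1).

The boundary map ∂_2: C_2 → C_1 sends each 2-simplex [p,q,r] to [q,r] − [p,r] + [p,q]. For instance
  ∂[v_1,v_2,v_6] = [v_2,v_6] − [v_1,v_6] + [v_1,v_2].
The resulting 9×1 matrix has rank 1, and its Smith normal form has invariant factors (1).

From H_k ≅ ker(∂_k) / im(∂_{k+1}) we obtain:

  H_0: rank C_0 − rank ∂_1 = 8 − 6 = 2, and the invariant factors of ∂_1 are all 1, so H_0 ≅ Z^2.
  H_1: rank ker ∂_1 − rank ∂_2 = (9 − 6) − 1 = 2, and the invariant factors of ∂_2 are all 1, so H_1 ≅ Z^2.
  H_2: rank ker ∂_2 − rank ∂_3 = (1 − 1) − 0 = 0, and there is no ∂_3, so H_2 ≅ 0.

As a check, the Euler characteristic is 8 − 9 + 1 = 0, which agrees with 2 − 2 + 0 = 0.

H_0 ≅ Z^2,  H_1 ≅ Z^2,  H_2 = 0.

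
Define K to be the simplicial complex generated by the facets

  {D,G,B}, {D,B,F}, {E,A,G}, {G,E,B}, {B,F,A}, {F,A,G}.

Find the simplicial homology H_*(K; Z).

H_0 = Z,  H_1 = Z,  H_2 = 0.

Fix the vertex order A < B < D < E < F < G and write every simplex with vertices in increasing order. Then dim K = 2 and the simplices of K are:

  0-simplices (6): A, B, D, E, F, G
  1-simplices (12): AB, AE, AF, AG, BD, BE, BF, BG, DF, DG, EG, FG
  2-simplices (6): ABF, AEG, AFG, BDF, BDG, BEG

giving chain groups C_0 ≅ Z^6, C_1 ≅ Z^12, C_2 ≅ Z^6.

The boundary map ∂_1: C_1 → C_0 is given by ∂[p,q] = [q] − [p]. For instance
  ∂AF = F − A.
As a 6×12 matrix over Z this has rank 5, with invariant factors (1,1,1,1,1).

∂_2: C_2 → C_1 sends each 2-simplex [p,q,r] to [q,r] − [p,r] + [p,q]. For instance
  ∂AFG = FG − AG + AF,
  ∂ABF = BF − AF + AB.
As a 12×6 matrix over Z this has rank 6, with invariant factors (1,1,1,1,1,1).

From H_k ≅ ker(∂_k) / im(∂_{k+1}) we obtain:

  H_0: rank C_0 − rank ∂_1 = 6 − 5 = 1, and the invariant factors of ∂_1 are all 1, so H_0 ≅ Z.
  H_1: rank ker ∂_1 − rank ∂_2 = (12 − 5) − 6 = 1, and the invariant factors of ∂_2 are all 1, so H_1 ≅ Z.
  H_2: rank ker ∂_2 − rank ∂_3 = (6 − 6) − 0 = 0, and there is no ∂_3, so H_2 ≅ 0.

As a check, the Euler characteristic is 6 − 12 + 6 = 0, which agrees with 1 − 1 + 0 = 0.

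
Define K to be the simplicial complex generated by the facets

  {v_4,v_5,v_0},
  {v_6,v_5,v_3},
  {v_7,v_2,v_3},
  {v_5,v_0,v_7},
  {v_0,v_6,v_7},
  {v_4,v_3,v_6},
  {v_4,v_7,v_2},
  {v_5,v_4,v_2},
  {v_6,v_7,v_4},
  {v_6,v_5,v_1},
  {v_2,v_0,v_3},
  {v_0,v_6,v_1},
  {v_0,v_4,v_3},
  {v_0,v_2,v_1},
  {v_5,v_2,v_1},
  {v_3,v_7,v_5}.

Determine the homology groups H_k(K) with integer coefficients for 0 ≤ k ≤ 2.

H_0 = Z,  H_1 = Z^2,  H_2 = Z.

We work with the vertex ordering v_0 < v_1 < v_2 < v_3 < v_4 < v_5 < v_6 < v_7. The simplices of K, each written with vertices in increasing order, are:

  0-simplices (8): [v_0], [v_1], [v_2], [v_3], [v_4], [v_5], [v_6], [v_7]
  1-simplices (24): (24 of them)
  2-simplices (16): (16 of them)

so the chain groups are C_0 ≅ Z^8, C_1 ≅ Z^24, C_2 ≅ Z^16.

Boundary ∂_1: C_1 → C_0 maps an edge to its endpoints' difference, ∂[p,q] = q − p.
This gives a 8×24 integer matrix of rank 7; reducing to Smith normal form yields diagonal entries (1,1,1,1,1,1,1).

Boundary ∂_2: C_2 → C_1 maps a triangle to the signed sum of its edges. For instance
  ∂[v_1,v_2,v_5] = [v_2,v_5] − [v_1,v_5] + [v_1,v_2],
  ∂[v_1,v_5,v_6] = [v_5,v_6] − [v_1,v_6] + [v_1,v_5].
The resulting 24×16 matrix has rank 15, and its Smith normal form has invariant factors (1,1,1,1,1,1,1,1,1,1,1,1,1,1,1).

From H_k ≅ ker(∂_k) / im(∂_{k+1}) we obtain:

  H_0: rank C_0 − rank ∂_1 = 8 − 7 = 1, and the invariant factors of ∂_1 are all 1, so H_0 ≅ Z.
  H_1: rank ker ∂_1 − rank ∂_2 = (24 − 7) − 15 = 2, and the invariant factors of ∂_2 are all 1, so H_1 ≅ Z^2.
  H_2: rank ker ∂_2 − rank ∂_3 = (16 − 15) − 0 = 1, and there is no ∂_3, so H_2 ≅ Z.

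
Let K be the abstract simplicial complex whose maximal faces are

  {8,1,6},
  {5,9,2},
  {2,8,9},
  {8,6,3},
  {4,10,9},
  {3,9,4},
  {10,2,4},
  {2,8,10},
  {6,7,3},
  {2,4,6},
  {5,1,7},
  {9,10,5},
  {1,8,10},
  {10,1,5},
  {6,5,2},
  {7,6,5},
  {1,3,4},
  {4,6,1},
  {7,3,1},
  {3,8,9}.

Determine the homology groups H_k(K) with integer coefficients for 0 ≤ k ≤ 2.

H_0 = Z,  H_1 = Z ⊕ Z/2,  H_2 = 0.

We work with the vertex ordering 1 < 2 < 3 < 4 < 5 < 6 < 7 < 8 < 9 < 10. The simplices of K, each written with vertices in increasing order, are:

  0-simplices (10): [1], [2], [3], [4], [5], [6], [7], [8], [9], [10]
  1-simplices (30): (30 of them)
  2-simplices (20): (20 of them)

giving chain groups C_0 ≅ Z^10, C_1 ≅ Z^30, C_2 ≅ Z^20.

∂_1: C_1 → C_0 is given by ∂[p,q] = [q] − [p]. For instance
  ∂[3,9] = [9] − [3].
The 10×30 boundary matrix has rank 9 and Smith normal form diag(1,1,1,1,1,1,1,1,1).

∂_2: C_2 → C_1 maps a triangle to the signed sum of its edges. For instance
  ∂[3,6,7] = [6,7] − [3,7] + [3,6],
  ∂[3,6,8] = [6,8] − [3,8] + [3,6].
As a 30×20 matrix over Z this has rank 20, with invariant factors (1,1,1,1,1,1,1,1,1,1,1,1,1,1,1,1,1,1,1,2).

Reading off H_k = ker ∂_k / im ∂_{k+1}:

  H_0: rank C_0 − rank ∂_1 = 10 − 9 = 1, and the invariant factors of ∂_1 are all 1, so H_0 = Z.
  H_1: rank ker ∂_1 − rank ∂_2 = (30 − 9) − 20 = 1, and ∂_2 has invariant factor 2 > 1, so H_1 = Z ⊕ Z/2.
  H_2: rank ker ∂_2 − rank ∂_3 = (20 − 20) − 0 = 0, and there is no ∂_3, so H_2 = 0.

As a check, the Euler characteristic is 10 − 30 + 20 = 0, which agrees with 1 − 1 + 0 = 0.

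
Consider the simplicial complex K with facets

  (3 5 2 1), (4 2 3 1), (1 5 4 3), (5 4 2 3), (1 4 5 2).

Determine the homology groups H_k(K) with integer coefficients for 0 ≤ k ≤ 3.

Fix the vertex order 1 < 2 < 3 < 4 < 5 and write every simplex with vertices in increasing order. Then dim K = 3 and the simplices of K are:

  0-simplices (5): [1], [2], [3], [4], [5]
  1-simplices (10): [1,2], [1,3], [1,4], [1,5], [2,3], [2,4], [2,5], [3,4], [3,5], [4,5]
  2-simplices (10): [1,2,3], [1,2,4], [1,2,5], [1,3,4], [1,3,5], [1,4,5], [2,3,4], [2,3,5], [2,4,5], [3,4,5]
  3-simplices (5): [1,2,3,4], [1,2,3,5], [1,2,4,5], [1,3,4,5], [2,3,4,5]

Hence C_0 ≅ Z^5, C_1 ≅ Z^10, C_2 ≅ Z^10, C_3 ≅ Z^5.

Boundary ∂_1: C_1 → C_0 is given by ∂[p,q] = [q] − [p].
This gives a 5×10 integer matrix of rank 4; reducing to Smith normal form yields diagonal entries (1,1,1,1).

The boundary map ∂_2: C_2 → C_1 acts by ∂[p,q,r] = [q,r] − [p,r] + [p,q]. For instance
  ∂[1,2,5] = [2,5] − [1,5] + [1,2],
  ∂[2,3,4] = [3,4] − [2,4] + [2,3].
The resulting 10×10 matrix has rank 6, and its Smith normal form has invariant factors (1,1,1,1,1,1).

The boundary map ∂_3: C_3 → C_2 sends each 3-simplex σ to the alternating sum Σ_i (−1)^i (σ with its i-th vertex removed). For instance
  ∂[1,2,3,5] = [2,3,5] − [1,3,5] + [1,2,5] − [1,2,3],
  ∂[1,2,4,5] = [2,4,5] − [1,4,5] + [1,2,5] − [1,2,4].
The 10×5 boundary matrix has rank 4 and Smith normal form diag(1,1,1,1).

Computing H_k = (kernel of ∂_k) / (image of ∂_{k+1}):

  H_0: rank C_0 − rank ∂_1 = 5 − 4 = 1, and the invariant factors of ∂_1 are all 1, so H_0 ≅ Z.
  H_1: rank ker ∂_1 − rank ∂_2 = (10 − 4) − 6 = 0, and the invariant factors of ∂_2 are all 1, so H_1 ≅ 0.
  H_2: rank ker ∂_2 − rank ∂_3 = (10 − 6) − 4 = 0, and the invariant factors of ∂_3 are all 1, so H_2 ≅ 0.
  H_3: rank ker ∂_3 − rank ∂_4 = (5 − 4) − 0 = 1, and there is no ∂_4, so H_3 ≅ Z.

As a check, the Euler characteristic is 5 − 10 + 10 − 5 = 0, which agrees with 1 − 0 + 0 − 1 = 0.

H_0 ≅ Z,  H_1 = 0,  H_2 = 0,  H_3 ≅ Z.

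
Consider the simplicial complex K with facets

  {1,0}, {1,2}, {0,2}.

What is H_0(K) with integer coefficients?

Order the vertices as 0 < 1 < 2. Listing each simplex with vertices in this order, K has dimension 1 with simplices:

  0-simplices (3): [0], [1], [2]
  1-simplices (3): [0,1], [0,2], [1,2]

so the chain groups are C_0 ≅ Z^3, C_1 ≅ Z^3.

Boundary ∂_1: C_1 → C_0 is given by ∂[p,q] = [q] − [p]. For instance
  ∂[1,2] = [2] − [1].
The resulting 3×3 matrix has rank 2, and its Smith normal form has invariant factors (1,1).

Computing H_k = (kernel of ∂_k) / (image of ∂_{k+1}):

  H_0: rank C_0 − rank ∂_1 = 3 − 2 = 1, and the invariant factors of ∂_1 are all 1, so H_0 ≅ Z.

H_0 ≅ Z.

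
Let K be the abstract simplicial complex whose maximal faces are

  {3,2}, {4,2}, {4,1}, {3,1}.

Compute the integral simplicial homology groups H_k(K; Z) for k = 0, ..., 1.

H_0 ≅ Z,  H_1 ≅ Z.

K has 4 vertices, 4 edges.
rank ∂_0 = 0, rank ∂_1 = 3 ⇒ b_0 = 4 − 0 − 3 = 1; all invariant factors of ∂_1 are 1 so no torsion. So H_0 ≅ Z.
rank ∂_1 = 3, rank ∂_2 = 0 ⇒ b_1 = 4 − 3 − 0 = 1. So H_1 ≅ Z.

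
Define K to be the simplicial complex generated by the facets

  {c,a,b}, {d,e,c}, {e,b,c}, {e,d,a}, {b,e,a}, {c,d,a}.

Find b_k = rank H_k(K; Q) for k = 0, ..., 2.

Order the vertices as a < b < c < d < e. Listing each simplex with vertices in this order, K has dimension 2 with simplices:

  0-simplices (5): a, b, c, d, e
  1-simplices (9): ab, ac, ad, ae, bc, be, cd, ce, de
  2-simplices (6): abc, abe, acd, ade, bce, cde

giving chain groups C_0 ≅ Z^5, C_1 ≅ Z^9, C_2 ≅ Z^6.

∂_1: C_1 → C_0 maps an edge to its endpoints' difference, ∂[p,q] = q − p.
The resulting 5×9 matrix has rank 4, and its Smith normal form has invariant factors (1,1,1,1).

The boundary map ∂_2: C_2 → C_1 maps a triangle to the signed sum of its edges. For instance
  ∂abc = bc − ac + ab,
  ∂bce = ce − be + bc.
This gives a 9×6 integer matrix of rank 5; reducing to Smith normal form yields diagonal entries (1,1,1,1,1).

Now H_k = ker ∂_k / im ∂_{k+1}, so:

  H_0: rank C_0 − rank ∂_1 = 5 − 4 = 1, and the invariant factors of ∂_1 are all 1, so H_0 = Z.
  H_1: rank ker ∂_1 − rank ∂_2 = (9 − 4) − 5 = 0, and the invariant factors of ∂_2 are all 1, so H_1 = 0.
  H_2: rank ker ∂_2 − rank ∂_3 = (6 − 5) − 0 = 1, and there is no ∂_3, so H_2 = Z.

(K is a triangulation of the 2-sphere S^2.)

Hence the Betti numbers are b_0 = 1, b_1 = 0, b_2 = 1.

b_0 = 1, b_1 = 0, b_2 = 1.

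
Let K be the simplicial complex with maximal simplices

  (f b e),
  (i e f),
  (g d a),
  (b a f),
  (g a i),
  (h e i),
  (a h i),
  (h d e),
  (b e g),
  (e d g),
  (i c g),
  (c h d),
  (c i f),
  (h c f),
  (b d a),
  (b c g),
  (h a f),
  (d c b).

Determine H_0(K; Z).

H_0 = Z.

Fix the vertex order a < b < c < d < e < f < g < h < i and write every simplex with vertices in increasing order. Then dim K = 2 and the simplices of K are:

  0-simplices (9): a, b, c, d, e, f, g, h, i
  1-simplices (27): ab, ad, af, ag, ah, ai, bc, bd, be, bf, bg, cd, cf, cg, ch, ci, de, dg, dh, ef, eg, eh, ei, fh, fi, gi, hi
  2-simplices (18): abd, abf, adg, afh, agi, ahi, bcd, bcg, bef, beg, cdh, cfh, cfi, cgi, deg, deh, efi, ehi

so the chain groups are C_0 ≅ Z^9, C_1 ≅ Z^27, C_2 ≅ Z^18.

∂_1: C_1 → C_0 sends each edge [p,q] (with p < q) to q − p. For instance
  ∂eh = h − e.
As a 9×27 matrix over Z this has rank 8, with invariant factors (1,1,1,1,1,1,1,1).

∂_2: C_2 → C_1 sends each 2-simplex [p,q,r] to [q,r] − [p,r] + [p,q]. For instance
  ∂agi = gi − ai + ag,
  ∂abd = bd − ad + ab.
As a 27×18 matrix over Z this has rank 18, with invariant factors (1,1,1,1,1,1,1,1,1,1,1,1,1,1,1,1,1,2).

Reading off H_k = ker ∂_k / im ∂_{k+1}:

  H_0: rank C_0 − rank ∂_1 = 9 − 8 = 1, and the invariant factors of ∂_1 are all 1, so H_0 ≅ Z.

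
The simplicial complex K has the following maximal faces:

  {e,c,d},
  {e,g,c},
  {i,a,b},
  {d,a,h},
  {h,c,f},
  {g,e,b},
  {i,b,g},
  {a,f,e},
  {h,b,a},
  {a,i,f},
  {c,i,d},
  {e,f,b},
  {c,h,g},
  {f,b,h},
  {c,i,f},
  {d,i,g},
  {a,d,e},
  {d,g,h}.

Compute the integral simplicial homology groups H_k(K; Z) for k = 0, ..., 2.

H_0 = Z,  H_1 = Z ⊕ Z_2,  H_2 = 0.

We work with the vertex ordering a < b < c < d < e < f < g < h < i. The simplices of K, each written with vertices in increasing order, are:

  0-simplices (9): a, b, c, d, e, f, g, h, i
  1-simplices (27): ab, ad, ae, af, ah, ai, be, bf, bg, bh, bi, cd, ce, cf, cg, ch, ci, de, dg, dh, di, ef, eg, fh, fi, gh, gi
  2-simplices (18): abh, abi, ade, adh, aef, afi, bef, beg, bfh, bgi, cde, cdi, ceg, cfh, cfi, cgh, dgh, dgi

giving chain groups C_0 ≅ Z^9, C_1 ≅ Z^27, C_2 ≅ Z^18.

∂_1: C_1 → C_0 sends each edge [p,q] (with p < q) to q − p. For instance
  ∂ci = i − c.
The resulting 9×27 matrix has rank 8, and its Smith normal form has invariant factors (1,1,1,1,1,1,1,1).

Boundary ∂_2: C_2 → C_1 maps a triangle to the signed sum of its edges. For instance
  ∂ceg = eg − cg + ce,
  ∂aef = ef − af + ae.
The 27×18 boundary matrix has rank 18 and Smith normal form diag(1,1,1,1,1,1,1,1,1,1,1,1,1,1,1,1,1,2).

Reading off H_k = ker ∂_k / im ∂_{k+1}:

  H_0: rank C_0 − rank ∂_1 = 9 − 8 = 1, and the invariant factors of ∂_1 are all 1, so H_0 ≅ Z.
  H_1: rank ker ∂_1 − rank ∂_2 = (27 − 8) − 18 = 1, and ∂_2 has invariant factor 2 > 1, so H_1 ≅ Z ⊕ Z_2.
  H_2: rank ker ∂_2 − rank ∂_3 = (18 − 18) − 0 = 0, and there is no ∂_3, so H_2 ≅ 0.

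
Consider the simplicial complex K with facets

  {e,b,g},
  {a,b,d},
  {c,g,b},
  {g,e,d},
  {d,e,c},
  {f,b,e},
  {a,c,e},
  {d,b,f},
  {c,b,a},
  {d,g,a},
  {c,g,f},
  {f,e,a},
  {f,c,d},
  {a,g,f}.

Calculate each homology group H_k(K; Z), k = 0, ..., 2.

Fix the vertex order a < b < c < d < e < f < g and write every simplex with vertices in increasing order. Then dim K = 2 and the simplices of K are:

  0-simplices (7): a, b, c, d, e, f, g
  1-simplices (21): ab, ac, ad, ae, af, ag, bc, bd, be, bf, bg, cd, ce, cf, cg, de, df, dg, ef, eg, fg
  2-simplices (14): abc, abd, ace, adg, aef, afg, bcg, bdf, bef, beg, cde, cdf, cfg, deg

so the chain groups are C_0 ≅ Z^7, C_1 ≅ Z^21, C_2 ≅ Z^14.

Boundary ∂_1: C_1 → C_0 sends each edge [p,q] (with p < q) to q − p. For instance
  ∂bf = f − b.
The resulting 7×21 matrix has rank 6, and its Smith normal form has invariant factors (1,1,1,1,1,1).

The boundary map ∂_2: C_2 → C_1 acts by ∂[p,q,r] = [q,r] − [p,r] + [p,q]. For instance
  ∂beg = eg − bg + be,
  ∂deg = eg − dg + de.
The resulting 21×14 matrix has rank 13, and its Smith normal form has invariant factors (1,1,1,1,1,1,1,1,1,1,1,1,1).

From H_k ≅ ker(∂_k) / im(∂_{k+1}) we obtain:

  H_0: rank C_0 − rank ∂_1 = 7 − 6 = 1, and the invariant factors of ∂_1 are all 1, so H_0 ≅ Z.
  H_1: rank ker ∂_1 − rank ∂_2 = (21 − 6) − 13 = 2, and the invariant factors of ∂_2 are all 1, so H_1 ≅ Z^2.
  H_2: rank ker ∂_2 − rank ∂_3 = (14 − 13) − 0 = 1, and there is no ∂_3, so H_2 ≅ Z.

As a check, the Euler characteristic is 7 − 21 + 14 = 0, which agrees with 1 − 2 + 1 = 0.

H_0 ≅ Z,  H_1 ≅ Z^2,  H_2 ≅ Z.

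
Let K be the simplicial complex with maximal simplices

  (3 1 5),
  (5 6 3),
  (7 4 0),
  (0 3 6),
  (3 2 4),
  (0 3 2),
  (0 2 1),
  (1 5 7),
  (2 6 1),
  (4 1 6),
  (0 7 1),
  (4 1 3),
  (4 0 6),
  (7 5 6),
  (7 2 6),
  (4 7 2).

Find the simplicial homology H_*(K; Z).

Fix the vertex order 0 < 1 < 2 < 3 < 4 < 5 < 6 < 7 and write every simplex with vertices in increasing order. Then dim K = 2 and the simplices of K are:

  0-simplices (8): [0], [1], [2], [3], [4], [5], [6], [7]
  1-simplices (24): (24 of them)
  2-simplices (16): [0,1,2], [0,1,7], [0,2,3], [0,3,6], [0,4,6], [0,4,7], [1,2,6], [1,3,4], [1,3,5], [1,4,6], [1,5,7], [2,3,4], [2,4,7], [2,6,7], [3,5,6], [5,6,7]

so the chain groups are C_0 ≅ Z^8, C_1 ≅ Z^24, C_2 ≅ Z^16.

Boundary ∂_1: C_1 → C_0 is given by ∂[p,q] = [q] − [p]. For instance
  ∂[0,4] = [4] − [0].
The resulting 8×24 matrix has rank 7, and its Smith normal form has invariant factors (1,1,1,1,1,1,1).

∂_2: C_2 → C_1 acts by ∂[p,q,r] = [q,r] − [p,r] + [p,q]. For instance
  ∂[0,2,3] = [2,3] − [0,3] + [0,2],
  ∂[2,4,7] = [4,7] − [2,7] + [2,4].
The 24×16 boundary matrix has rank 15 and Smith normal form diag(1,1,1,1,1,1,1,1,1,1,1,1,1,1,1).

Computing H_k = (kernel of ∂_k) / (image of ∂_{k+1}):

  H_0: rank C_0 − rank ∂_1 = 8 − 7 = 1, and the invariant factors of ∂_1 are all 1, so H_0 = Z.
  H_1: rank ker ∂_1 − rank ∂_2 = (24 − 7) − 15 = 2, and the invariant factors of ∂_2 are all 1, so H_1 = Z^2.
  H_2: rank ker ∂_2 − rank ∂_3 = (16 − 15) − 0 = 1, and there is no ∂_3, so H_2 = Z.

(K is a triangulation of the torus T^2.)

H_0 = Z,  H_1 = Z^2,  H_2 = Z.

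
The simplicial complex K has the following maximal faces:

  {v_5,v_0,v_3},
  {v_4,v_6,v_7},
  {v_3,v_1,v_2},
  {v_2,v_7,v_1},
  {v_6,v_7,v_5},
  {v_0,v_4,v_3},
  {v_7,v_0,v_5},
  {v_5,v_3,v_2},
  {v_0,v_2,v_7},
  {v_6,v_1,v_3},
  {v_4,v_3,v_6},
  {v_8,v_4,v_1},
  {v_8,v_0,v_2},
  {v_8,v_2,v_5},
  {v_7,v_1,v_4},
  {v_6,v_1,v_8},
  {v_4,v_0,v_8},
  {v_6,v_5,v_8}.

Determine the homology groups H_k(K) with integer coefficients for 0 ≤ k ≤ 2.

We work with the vertex ordering v_0 < v_1 < v_2 < v_3 < v_4 < v_5 < v_6 < v_7 < v_8. The simplices of K, each written with vertices in increasing order, are:

  0-simplices (9): [v_0], [v_1], [v_2], [v_3], [v_4], [v_5], [v_6], [v_7], [v_8]
  1-simplices (27): (27 of them)
  2-simplices (18): (18 of them)

Hence C_0 ≅ Z^9, C_1 ≅ Z^27, C_2 ≅ Z^18.

∂_1: C_1 → C_0 sends each edge [p,q] (with p < q) to q − p.
The 9×27 boundary matrix has rank 8 and Smith normal form diag(1,1,1,1,1,1,1,1).

Boundary ∂_2: C_2 → C_1 sends each 2-simplex [p,q,r] to [q,r] − [p,r] + [p,q]. For instance
  ∂[v_0,v_5,v_7] = [v_5,v_7] − [v_0,v_7] + [v_0,v_5],
  ∂[v_0,v_3,v_4] = [v_3,v_4] − [v_0,v_4] + [v_0,v_3].
As a 27×18 matrix over Z this has rank 18, with invariant factors (1,1,1,1,1,1,1,1,1,1,1,1,1,1,1,1,1,2).

Now H_k = ker ∂_k / im ∂_{k+1}, so:

  H_0: rank C_0 − rank ∂_1 = 9 − 8 = 1, and the invariant factors of ∂_1 are all 1, so H_0 ≅ Z.
  H_1: rank ker ∂_1 − rank ∂_2 = (27 − 8) − 18 = 1, and ∂_2 has invariant factor 2 > 1, so H_1 ≅ Z ⊕ Z/2.
  H_2: rank ker ∂_2 − rank ∂_3 = (18 − 18) − 0 = 0, and there is no ∂_3, so H_2 ≅ 0.

As a check, the Euler characteristic is 9 − 27 + 18 = 0, which agrees with 1 − 1 + 0 = 0.

H_0 ≅ Z,  H_1 ≅ Z ⊕ Z/2,  H_2 = 0.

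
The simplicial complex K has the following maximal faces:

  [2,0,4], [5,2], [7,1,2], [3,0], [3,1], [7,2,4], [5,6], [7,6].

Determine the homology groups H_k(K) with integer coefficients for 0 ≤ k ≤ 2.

H_0 ≅ Z,  H_1 ≅ Z^2,  H_2 = 0.

We work with the vertex ordering 0 < 1 < 2 < 3 < 4 < 5 < 6 < 7. The simplices of K, each written with vertices in increasing order, are:

  0-simplices (8): [0], [1], [2], [3], [4], [5], [6], [7]
  1-simplices (12): [0,2], [0,3], [0,4], [1,2], [1,3], [1,7], [2,4], [2,5], [2,7], [4,7], [5,6], [6,7]
  2-simplices (3): [0,2,4], [1,2,7], [2,4,7]

so the chain groups are C_0 ≅ Z^8, C_1 ≅ Z^12, C_2 ≅ Z^3.

∂_1: C_1 → C_0 maps an edge to its endpoints' difference, ∂[p,q] = q − p. For instance
  ∂[0,2] = [2] − [0].
As a 8×12 matrix over Z this has rank 7, with invariant factors (1,1,1,1,1,1,1).

The boundary map ∂_2: C_2 → C_1 acts by ∂[p,q,r] = [q,r] − [p,r] + [p,q]. For instance
  ∂[1,2,7] = [2,7] − [1,7] + [1,2],
  ∂[2,4,7] = [4,7] − [2,7] + [2,4].
The resulting 12×3 matrix has rank 3, and its Smith normal form has invariant factors (1,1,1).

Computing H_k = (kernel of ∂_k) / (image of ∂_{k+1}):

  H_0: rank C_0 − rank ∂_1 = 8 − 7 = 1, and the invariant factors of ∂_1 are all 1, so H_0 = Z.
  H_1: rank ker ∂_1 − rank ∂_2 = (12 − 7) − 3 = 2, and the invariant factors of ∂_2 are all 1, so H_1 = Z^2.
  H_2: rank ker ∂_2 − rank ∂_3 = (3 − 3) − 0 = 0, and there is no ∂_3, so H_2 = 0.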